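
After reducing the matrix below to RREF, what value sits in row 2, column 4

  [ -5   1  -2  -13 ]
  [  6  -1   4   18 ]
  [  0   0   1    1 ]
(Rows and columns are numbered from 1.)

4

ρ1 → -1/5·ρ1
ρ2 → ρ2 − 6·ρ1
ρ2 → 5·ρ2
ρ2 → ρ2 − 8·ρ3
ρ1 → ρ1 − 2/5·ρ3
ρ1 → ρ1 + 1/5·ρ2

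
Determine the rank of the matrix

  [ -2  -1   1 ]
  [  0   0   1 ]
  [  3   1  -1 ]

r1 -> -1/2·r1
  [ 1  1/2  -1/2 ]
  [ 0    0     1 ]
  [ 3    1    -1 ]
r3 -> r3 − 3·r1
  [ 1   1/2  -1/2 ]
  [ 0     0     1 ]
  [ 0  -1/2   1/2 ]
r2 ↔ r3
  [ 1   1/2  -1/2 ]
  [ 0  -1/2   1/2 ]
  [ 0     0     1 ]
r2 -> -2·r2
  [ 1  1/2  -1/2 ]
  [ 0    1    -1 ]
  [ 0    0     1 ]
r2 -> r2 + r3
  [ 1  1/2  -1/2 ]
  [ 0    1     0 ]
  [ 0    0     1 ]
r1 -> r1 + 1/2·r3
  [ 1  1/2  0 ]
  [ 0    1  0 ]
  [ 0    0  1 ]
r1 -> r1 − 1/2·r2
  [ 1  0  0 ]
  [ 0  1  0 ]
  [ 0  0  1 ]
The reduced form has 3 nonzero rows.

rank = 3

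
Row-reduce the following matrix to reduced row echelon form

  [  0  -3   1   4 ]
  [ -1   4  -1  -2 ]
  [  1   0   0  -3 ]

Swap ρ1 and ρ2.
  [ -1   4  -1  -2 ]
  [  0  -3   1   4 ]
  [  1   0   0  -3 ]
Multiply ρ1 by -1.
  [ 1  -4  1   2 ]
  [ 0  -3  1   4 ]
  [ 1   0  0  -3 ]
Subtract ρ1 from ρ3.
  [ 1  -4   1   2 ]
  [ 0  -3   1   4 ]
  [ 0   4  -1  -5 ]
Multiply ρ2 by -1/3.
  [ 1  -4     1     2 ]
  [ 0   1  -1/3  -4/3 ]
  [ 0   4    -1    -5 ]
Subtract 4 times ρ2 from ρ3.
  [ 1  -4     1     2 ]
  [ 0   1  -1/3  -4/3 ]
  [ 0   0   1/3   1/3 ]
Multiply ρ3 by 3.
  [ 1  -4     1     2 ]
  [ 0   1  -1/3  -4/3 ]
  [ 0   0     1     1 ]
Add 1/3 times ρ3 to ρ2.
  [ 1  -4  1   2 ]
  [ 0   1  0  -1 ]
  [ 0   0  1   1 ]
Subtract ρ3 from ρ1.
  [ 1  -4  0   1 ]
  [ 0   1  0  -1 ]
  [ 0   0  1   1 ]
Add 4 times ρ2 to ρ1.
  [ 1  0  0  -3 ]
  [ 0  1  0  -1 ]
  [ 0  0  1   1 ]

[[1, 0, 0, -3], [0, 1, 0, -1], [0, 0, 1, 1]]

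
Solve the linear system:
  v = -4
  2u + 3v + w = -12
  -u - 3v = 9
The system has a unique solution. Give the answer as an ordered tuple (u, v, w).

Form the augmented matrix and row-reduce:
  [  0   1  0  |   -4 ]
  [  2   3  1  |  -12 ]
  [ -1  -3  0  |    9 ]
Swap r1 and r2.
Multiply r1 by 1/2.
Add r1 to r3.
Add 3/2 times r2 to r3.
Multiply r3 by 2.
Subtract 1/2 times r3 from r1.
Subtract 3/2 times r2 from r1.
Reading off the last column: u = 3, v = -4, w = -6.

(3, -4, -6)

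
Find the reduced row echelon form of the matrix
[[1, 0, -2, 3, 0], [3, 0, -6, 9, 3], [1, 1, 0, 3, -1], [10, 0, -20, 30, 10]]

ρ2 := ρ2 − 3·ρ1
  [  1  0   -2   3   0 ]
  [  0  0    0   0   3 ]
  [  1  1    0   3  -1 ]
  [ 10  0  -20  30  10 ]
ρ3 := ρ3 − ρ1
  [  1  0   -2   3   0 ]
  [  0  0    0   0   3 ]
  [  0  1    2   0  -1 ]
  [ 10  0  -20  30  10 ]
ρ4 := ρ4 − 10·ρ1
  [ 1  0  -2  3   0 ]
  [ 0  0   0  0   3 ]
  [ 0  1   2  0  -1 ]
  [ 0  0   0  0  10 ]
ρ2 <=> ρ3
  [ 1  0  -2  3   0 ]
  [ 0  1   2  0  -1 ]
  [ 0  0   0  0   3 ]
  [ 0  0   0  0  10 ]
ρ3 := 1/3·ρ3
  [ 1  0  -2  3   0 ]
  [ 0  1   2  0  -1 ]
  [ 0  0   0  0   1 ]
  [ 0  0   0  0  10 ]
ρ4 := ρ4 − 10·ρ3
  [ 1  0  -2  3   0 ]
  [ 0  1   2  0  -1 ]
  [ 0  0   0  0   1 ]
  [ 0  0   0  0   0 ]
ρ2 := ρ2 + ρ3
  [ 1  0  -2  3  0 ]
  [ 0  1   2  0  0 ]
  [ 0  0   0  0  1 ]
  [ 0  0   0  0  0 ]

[[1, 0, -2, 3, 0], [0, 1, 2, 0, 0], [0, 0, 0, 0, 1], [0, 0, 0, 0, 0]]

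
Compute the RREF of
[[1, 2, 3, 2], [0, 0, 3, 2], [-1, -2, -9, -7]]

[[1, 2, 0, 0], [0, 0, 1, 0], [0, 0, 0, 1]]

ρ3 → ρ3 + ρ1
ρ2 → 1/3·ρ2
ρ3 → ρ3 + 6·ρ2
ρ3 → -1·ρ3
ρ2 → ρ2 − 2/3·ρ3
ρ1 → ρ1 − 2·ρ3
ρ1 → ρ1 − 3·ρ2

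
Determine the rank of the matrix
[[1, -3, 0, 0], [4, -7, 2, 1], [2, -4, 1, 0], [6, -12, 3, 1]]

R2 := R2 − 4·R1
  [ 1   -3  0  0 ]
  [ 0    5  2  1 ]
  [ 2   -4  1  0 ]
  [ 6  -12  3  1 ]
R3 := R3 − 2·R1
  [ 1   -3  0  0 ]
  [ 0    5  2  1 ]
  [ 0    2  1  0 ]
  [ 6  -12  3  1 ]
R4 := R4 − 6·R1
  [ 1  -3  0  0 ]
  [ 0   5  2  1 ]
  [ 0   2  1  0 ]
  [ 0   6  3  1 ]
R2 := 1/5·R2
  [ 1  -3    0    0 ]
  [ 0   1  2/5  1/5 ]
  [ 0   2    1    0 ]
  [ 0   6    3    1 ]
R3 := R3 − 2·R2
  [ 1  -3    0     0 ]
  [ 0   1  2/5   1/5 ]
  [ 0   0  1/5  -2/5 ]
  [ 0   6    3     1 ]
R4 := R4 − 6·R2
  [ 1  -3    0     0 ]
  [ 0   1  2/5   1/5 ]
  [ 0   0  1/5  -2/5 ]
  [ 0   0  3/5  -1/5 ]
R3 := 5·R3
  [ 1  -3    0     0 ]
  [ 0   1  2/5   1/5 ]
  [ 0   0    1    -2 ]
  [ 0   0  3/5  -1/5 ]
R4 := R4 − 3/5·R3
  [ 1  -3    0    0 ]
  [ 0   1  2/5  1/5 ]
  [ 0   0    1   -2 ]
  [ 0   0    0    1 ]
R3 := R3 + 2·R4
  [ 1  -3    0    0 ]
  [ 0   1  2/5  1/5 ]
  [ 0   0    1    0 ]
  [ 0   0    0    1 ]
R2 := R2 − 1/5·R4
  [ 1  -3    0  0 ]
  [ 0   1  2/5  0 ]
  [ 0   0    1  0 ]
  [ 0   0    0  1 ]
R2 := R2 − 2/5·R3
  [ 1  -3  0  0 ]
  [ 0   1  0  0 ]
  [ 0   0  1  0 ]
  [ 0   0  0  1 ]
R1 := R1 + 3·R2
  [ 1  0  0  0 ]
  [ 0  1  0  0 ]
  [ 0  0  1  0 ]
  [ 0  0  0  1 ]
The reduced form has 4 nonzero rows.

rank = 4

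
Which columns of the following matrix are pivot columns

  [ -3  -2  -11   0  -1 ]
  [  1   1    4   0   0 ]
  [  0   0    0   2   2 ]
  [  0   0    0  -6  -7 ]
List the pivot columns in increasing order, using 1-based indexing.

1, 2, 4, 5

r1 → -1/3·r1
  [ 1  2/3  11/3   0  1/3 ]
  [ 1    1     4   0    0 ]
  [ 0    0     0   2    2 ]
  [ 0    0     0  -6   -7 ]
r2 → r2 − r1
  [ 1  2/3  11/3   0   1/3 ]
  [ 0  1/3   1/3   0  -1/3 ]
  [ 0    0     0   2     2 ]
  [ 0    0     0  -6    -7 ]
r2 → 3·r2
  [ 1  2/3  11/3   0  1/3 ]
  [ 0    1     1   0   -1 ]
  [ 0    0     0   2    2 ]
  [ 0    0     0  -6   -7 ]
r3 → 1/2·r3
  [ 1  2/3  11/3   0  1/3 ]
  [ 0    1     1   0   -1 ]
  [ 0    0     0   1    1 ]
  [ 0    0     0  -6   -7 ]
r4 → r4 + 6·r3
  [ 1  2/3  11/3  0  1/3 ]
  [ 0    1     1  0   -1 ]
  [ 0    0     0  1    1 ]
  [ 0    0     0  0   -1 ]
r4 → -1·r4
  [ 1  2/3  11/3  0  1/3 ]
  [ 0    1     1  0   -1 ]
  [ 0    0     0  1    1 ]
  [ 0    0     0  0    1 ]
r3 → r3 − r4
  [ 1  2/3  11/3  0  1/3 ]
  [ 0    1     1  0   -1 ]
  [ 0    0     0  1    0 ]
  [ 0    0     0  0    1 ]
r2 → r2 + r4
  [ 1  2/3  11/3  0  1/3 ]
  [ 0    1     1  0    0 ]
  [ 0    0     0  1    0 ]
  [ 0    0     0  0    1 ]
r1 → r1 − 1/3·r4
  [ 1  2/3  11/3  0  0 ]
  [ 0    1     1  0  0 ]
  [ 0    0     0  1  0 ]
  [ 0    0     0  0  1 ]
r1 → r1 − 2/3·r2
  [ 1  0  3  0  0 ]
  [ 0  1  1  0  0 ]
  [ 0  0  0  1  0 ]
  [ 0  0  0  0  1 ]
Pivot columns are the columns containing a leading 1.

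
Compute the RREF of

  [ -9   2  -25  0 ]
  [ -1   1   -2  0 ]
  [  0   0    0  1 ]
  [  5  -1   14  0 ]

ρ1 := -1/9·ρ1
  [  1  -2/9  25/9  0 ]
  [ -1     1    -2  0 ]
  [  0     0     0  1 ]
  [  5    -1    14  0 ]
ρ2 := ρ2 + ρ1
  [ 1  -2/9  25/9  0 ]
  [ 0   7/9   7/9  0 ]
  [ 0     0     0  1 ]
  [ 5    -1    14  0 ]
ρ4 := ρ4 − 5·ρ1
  [ 1  -2/9  25/9  0 ]
  [ 0   7/9   7/9  0 ]
  [ 0     0     0  1 ]
  [ 0   1/9   1/9  0 ]
ρ2 := 9/7·ρ2
  [ 1  -2/9  25/9  0 ]
  [ 0     1     1  0 ]
  [ 0     0     0  1 ]
  [ 0   1/9   1/9  0 ]
ρ4 := ρ4 − 1/9·ρ2
  [ 1  -2/9  25/9  0 ]
  [ 0     1     1  0 ]
  [ 0     0     0  1 ]
  [ 0     0     0  0 ]
ρ1 := ρ1 + 2/9·ρ2
  [ 1  0  3  0 ]
  [ 0  1  1  0 ]
  [ 0  0  0  1 ]
  [ 0  0  0  0 ]

[[1, 0, 3, 0], [0, 1, 1, 0], [0, 0, 0, 1], [0, 0, 0, 0]]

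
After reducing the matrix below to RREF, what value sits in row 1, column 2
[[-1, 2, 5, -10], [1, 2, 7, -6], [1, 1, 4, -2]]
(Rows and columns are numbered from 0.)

3

Multiply ρ1 by -1.
  [ 1  -2  -5  10 ]
  [ 1   2   7  -6 ]
  [ 1   1   4  -2 ]
Subtract ρ1 from ρ2.
  [ 1  -2  -5   10 ]
  [ 0   4  12  -16 ]
  [ 1   1   4   -2 ]
Subtract ρ1 from ρ3.
  [ 1  -2  -5   10 ]
  [ 0   4  12  -16 ]
  [ 0   3   9  -12 ]
Multiply ρ2 by 1/4.
  [ 1  -2  -5   10 ]
  [ 0   1   3   -4 ]
  [ 0   3   9  -12 ]
Subtract 3 times ρ2 from ρ3.
  [ 1  -2  -5  10 ]
  [ 0   1   3  -4 ]
  [ 0   0   0   0 ]
Add 2 times ρ2 to ρ1.
  [ 1  0  1   2 ]
  [ 0  1  3  -4 ]
  [ 0  0  0   0 ]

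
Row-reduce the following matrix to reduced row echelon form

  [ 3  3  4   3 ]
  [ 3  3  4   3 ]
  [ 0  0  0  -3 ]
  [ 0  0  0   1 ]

R1 -> 1/3·R1
  [ 1  1  4/3   1 ]
  [ 3  3    4   3 ]
  [ 0  0    0  -3 ]
  [ 0  0    0   1 ]
R2 -> R2 − 3·R1
  [ 1  1  4/3   1 ]
  [ 0  0    0   0 ]
  [ 0  0    0  -3 ]
  [ 0  0    0   1 ]
R2 ↔ R3
  [ 1  1  4/3   1 ]
  [ 0  0    0  -3 ]
  [ 0  0    0   0 ]
  [ 0  0    0   1 ]
R2 -> -1/3·R2
  [ 1  1  4/3  1 ]
  [ 0  0    0  1 ]
  [ 0  0    0  0 ]
  [ 0  0    0  1 ]
R4 -> R4 − R2
  [ 1  1  4/3  1 ]
  [ 0  0    0  1 ]
  [ 0  0    0  0 ]
  [ 0  0    0  0 ]
R1 -> R1 − R2
  [ 1  1  4/3  0 ]
  [ 0  0    0  1 ]
  [ 0  0    0  0 ]
  [ 0  0    0  0 ]

[[1, 1, 4/3, 0], [0, 0, 0, 1], [0, 0, 0, 0], [0, 0, 0, 0]]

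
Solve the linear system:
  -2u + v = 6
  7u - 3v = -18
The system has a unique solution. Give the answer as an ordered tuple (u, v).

(0, 6)

Form the augmented matrix and row-reduce:
  [ -2   1  |    6 ]
  [  7  -3  |  -18 ]
R1 ← -1/2·R1
  [ 1  -1/2  |   -3 ]
  [ 7    -3  |  -18 ]
R2 ← R2 − 7·R1
  [ 1  -1/2  |  -3 ]
  [ 0   1/2  |   3 ]
R2 ← 2·R2
  [ 1  -1/2  |  -3 ]
  [ 0     1  |   6 ]
R1 ← R1 + 1/2·R2
  [ 1  0  |  0 ]
  [ 0  1  |  6 ]
Reading off the last column: u = 0, v = 6.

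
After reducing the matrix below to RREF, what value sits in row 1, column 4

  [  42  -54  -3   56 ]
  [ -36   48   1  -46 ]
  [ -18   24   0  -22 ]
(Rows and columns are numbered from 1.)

ρ1 → 1/42·ρ1
  [   1  -9/7  -1/14  4/3 ]
  [ -36    48      1  -46 ]
  [ -18    24      0  -22 ]
ρ2 → ρ2 + 36·ρ1
  [   1  -9/7  -1/14  4/3 ]
  [   0  12/7  -11/7    2 ]
  [ -18    24      0  -22 ]
ρ3 → ρ3 + 18·ρ1
  [ 1  -9/7  -1/14  4/3 ]
  [ 0  12/7  -11/7    2 ]
  [ 0   6/7   -9/7    2 ]
ρ2 → 7/12·ρ2
  [ 1  -9/7   -1/14  4/3 ]
  [ 0     1  -11/12  7/6 ]
  [ 0   6/7    -9/7    2 ]
ρ3 → ρ3 − 6/7·ρ2
  [ 1  -9/7   -1/14  4/3 ]
  [ 0     1  -11/12  7/6 ]
  [ 0     0    -1/2    1 ]
ρ3 → -2·ρ3
  [ 1  -9/7   -1/14  4/3 ]
  [ 0     1  -11/12  7/6 ]
  [ 0     0       1   -2 ]
ρ2 → ρ2 + 11/12·ρ3
  [ 1  -9/7  -1/14   4/3 ]
  [ 0     1      0  -2/3 ]
  [ 0     0      1    -2 ]
ρ1 → ρ1 + 1/14·ρ3
  [ 1  -9/7  0  25/21 ]
  [ 0     1  0   -2/3 ]
  [ 0     0  1     -2 ]
ρ1 → ρ1 + 9/7·ρ2
  [ 1  0  0   1/3 ]
  [ 0  1  0  -2/3 ]
  [ 0  0  1    -2 ]

1/3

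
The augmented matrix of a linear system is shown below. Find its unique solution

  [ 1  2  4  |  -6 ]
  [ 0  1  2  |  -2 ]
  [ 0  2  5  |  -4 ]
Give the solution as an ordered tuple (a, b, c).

R3 -> R3 − 2·R2
  [ 1  2  4  |  -6 ]
  [ 0  1  2  |  -2 ]
  [ 0  0  1  |   0 ]
R2 -> R2 − 2·R3
  [ 1  2  4  |  -6 ]
  [ 0  1  0  |  -2 ]
  [ 0  0  1  |   0 ]
R1 -> R1 − 4·R3
  [ 1  2  0  |  -6 ]
  [ 0  1  0  |  -2 ]
  [ 0  0  1  |   0 ]
R1 -> R1 − 2·R2
  [ 1  0  0  |  -2 ]
  [ 0  1  0  |  -2 ]
  [ 0  0  1  |   0 ]
Reading off the last column: a = -2, b = -2, c = 0.

(-2, -2, 0)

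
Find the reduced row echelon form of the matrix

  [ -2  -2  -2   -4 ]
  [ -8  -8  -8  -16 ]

[[1, 1, 1, 2], [0, 0, 0, 0]]

R1 → -1/2·R1
  [  1   1   1    2 ]
  [ -8  -8  -8  -16 ]
R2 → R2 + 8·R1
  [ 1  1  1  2 ]
  [ 0  0  0  0 ]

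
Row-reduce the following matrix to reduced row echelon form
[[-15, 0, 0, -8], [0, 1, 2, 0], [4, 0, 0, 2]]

R1 ← -1/15·R1
R3 ← R3 − 4·R1
R3 ← -15/2·R3
R1 ← R1 − 8/15·R3

[[1, 0, 0, 0], [0, 1, 2, 0], [0, 0, 0, 1]]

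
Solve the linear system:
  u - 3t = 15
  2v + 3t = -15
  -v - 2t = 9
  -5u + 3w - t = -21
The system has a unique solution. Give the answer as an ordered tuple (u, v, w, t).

Form the augmented matrix and row-reduce:
  [  1   0  0  -3  |   15 ]
  [  0   2  0   3  |  -15 ]
  [  0  -1  0  -2  |    9 ]
  [ -5   0  3  -1  |  -21 ]
Add 5 times R1 to R4.
  [ 1   0  0   -3  |   15 ]
  [ 0   2  0    3  |  -15 ]
  [ 0  -1  0   -2  |    9 ]
  [ 0   0  3  -16  |   54 ]
Multiply R2 by 1/2.
  [ 1   0  0   -3  |     15 ]
  [ 0   1  0  3/2  |  -15/2 ]
  [ 0  -1  0   -2  |      9 ]
  [ 0   0  3  -16  |     54 ]
Add R2 to R3.
  [ 1  0  0    -3  |     15 ]
  [ 0  1  0   3/2  |  -15/2 ]
  [ 0  0  0  -1/2  |    3/2 ]
  [ 0  0  3   -16  |     54 ]
Swap R3 and R4.
  [ 1  0  0    -3  |     15 ]
  [ 0  1  0   3/2  |  -15/2 ]
  [ 0  0  3   -16  |     54 ]
  [ 0  0  0  -1/2  |    3/2 ]
Multiply R3 by 1/3.
  [ 1  0  0     -3  |     15 ]
  [ 0  1  0    3/2  |  -15/2 ]
  [ 0  0  1  -16/3  |     18 ]
  [ 0  0  0   -1/2  |    3/2 ]
Multiply R4 by -2.
  [ 1  0  0     -3  |     15 ]
  [ 0  1  0    3/2  |  -15/2 ]
  [ 0  0  1  -16/3  |     18 ]
  [ 0  0  0      1  |     -3 ]
Add 16/3 times R4 to R3.
  [ 1  0  0   -3  |     15 ]
  [ 0  1  0  3/2  |  -15/2 ]
  [ 0  0  1    0  |      2 ]
  [ 0  0  0    1  |     -3 ]
Subtract 3/2 times R4 from R2.
  [ 1  0  0  -3  |  15 ]
  [ 0  1  0   0  |  -3 ]
  [ 0  0  1   0  |   2 ]
  [ 0  0  0   1  |  -3 ]
Add 3 times R4 to R1.
  [ 1  0  0  0  |   6 ]
  [ 0  1  0  0  |  -3 ]
  [ 0  0  1  0  |   2 ]
  [ 0  0  0  1  |  -3 ]
Reading off the last column: u = 6, v = -3, w = 2, t = -3.

(6, -3, 2, -3)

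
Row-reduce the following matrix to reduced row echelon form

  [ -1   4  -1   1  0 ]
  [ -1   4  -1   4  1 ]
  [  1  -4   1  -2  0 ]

r1 -> -1·r1
r2 -> r2 + r1
r3 -> r3 − r1
r2 -> 1/3·r2
r3 -> r3 + r2
r3 -> 3·r3
r2 -> r2 − 1/3·r3
r1 -> r1 + r2

[[1, -4, 1, 0, 0], [0, 0, 0, 1, 0], [0, 0, 0, 0, 1]]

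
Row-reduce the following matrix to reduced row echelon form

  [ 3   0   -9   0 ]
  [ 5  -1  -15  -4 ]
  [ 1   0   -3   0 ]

Multiply R1 by 1/3.
  [ 1   0   -3   0 ]
  [ 5  -1  -15  -4 ]
  [ 1   0   -3   0 ]
Subtract 5 times R1 from R2.
  [ 1   0  -3   0 ]
  [ 0  -1   0  -4 ]
  [ 1   0  -3   0 ]
Subtract R1 from R3.
  [ 1   0  -3   0 ]
  [ 0  -1   0  -4 ]
  [ 0   0   0   0 ]
Multiply R2 by -1.
  [ 1  0  -3  0 ]
  [ 0  1   0  4 ]
  [ 0  0   0  0 ]

[[1, 0, -3, 0], [0, 1, 0, 4], [0, 0, 0, 0]]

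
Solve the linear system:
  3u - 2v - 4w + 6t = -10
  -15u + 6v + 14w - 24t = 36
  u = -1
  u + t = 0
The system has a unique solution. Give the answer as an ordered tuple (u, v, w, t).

Form the augmented matrix and row-reduce:
  [   3  -2  -4    6  |  -10 ]
  [ -15   6  14  -24  |   36 ]
  [   1   0   0    0  |   -1 ]
  [   1   0   0    1  |    0 ]
R1 -> 1/3·R1
  [   1  -2/3  -4/3    2  |  -10/3 ]
  [ -15     6    14  -24  |     36 ]
  [   1     0     0    0  |     -1 ]
  [   1     0     0    1  |      0 ]
R2 -> R2 + 15·R1
  [ 1  -2/3  -4/3  2  |  -10/3 ]
  [ 0    -4    -6  6  |    -14 ]
  [ 1     0     0  0  |     -1 ]
  [ 1     0     0  1  |      0 ]
R3 -> R3 − R1
  [ 1  -2/3  -4/3   2  |  -10/3 ]
  [ 0    -4    -6   6  |    -14 ]
  [ 0   2/3   4/3  -2  |    7/3 ]
  [ 1     0     0   1  |      0 ]
R4 -> R4 − R1
  [ 1  -2/3  -4/3   2  |  -10/3 ]
  [ 0    -4    -6   6  |    -14 ]
  [ 0   2/3   4/3  -2  |    7/3 ]
  [ 0   2/3   4/3  -1  |   10/3 ]
R2 -> -1/4·R2
  [ 1  -2/3  -4/3     2  |  -10/3 ]
  [ 0     1   3/2  -3/2  |    7/2 ]
  [ 0   2/3   4/3    -2  |    7/3 ]
  [ 0   2/3   4/3    -1  |   10/3 ]
R3 -> R3 − 2/3·R2
  [ 1  -2/3  -4/3     2  |  -10/3 ]
  [ 0     1   3/2  -3/2  |    7/2 ]
  [ 0     0   1/3    -1  |      0 ]
  [ 0   2/3   4/3    -1  |   10/3 ]
R4 -> R4 − 2/3·R2
  [ 1  -2/3  -4/3     2  |  -10/3 ]
  [ 0     1   3/2  -3/2  |    7/2 ]
  [ 0     0   1/3    -1  |      0 ]
  [ 0     0   1/3     0  |      1 ]
R3 -> 3·R3
  [ 1  -2/3  -4/3     2  |  -10/3 ]
  [ 0     1   3/2  -3/2  |    7/2 ]
  [ 0     0     1    -3  |      0 ]
  [ 0     0   1/3     0  |      1 ]
R4 -> R4 − 1/3·R3
  [ 1  -2/3  -4/3     2  |  -10/3 ]
  [ 0     1   3/2  -3/2  |    7/2 ]
  [ 0     0     1    -3  |      0 ]
  [ 0     0     0     1  |      1 ]
R3 -> R3 + 3·R4
  [ 1  -2/3  -4/3     2  |  -10/3 ]
  [ 0     1   3/2  -3/2  |    7/2 ]
  [ 0     0     1     0  |      3 ]
  [ 0     0     0     1  |      1 ]
R2 -> R2 + 3/2·R4
  [ 1  -2/3  -4/3  2  |  -10/3 ]
  [ 0     1   3/2  0  |      5 ]
  [ 0     0     1  0  |      3 ]
  [ 0     0     0  1  |      1 ]
R1 -> R1 − 2·R4
  [ 1  -2/3  -4/3  0  |  -16/3 ]
  [ 0     1   3/2  0  |      5 ]
  [ 0     0     1  0  |      3 ]
  [ 0     0     0  1  |      1 ]
R2 -> R2 − 3/2·R3
  [ 1  -2/3  -4/3  0  |  -16/3 ]
  [ 0     1     0  0  |    1/2 ]
  [ 0     0     1  0  |      3 ]
  [ 0     0     0  1  |      1 ]
R1 -> R1 + 4/3·R3
  [ 1  -2/3  0  0  |  -4/3 ]
  [ 0     1  0  0  |   1/2 ]
  [ 0     0  1  0  |     3 ]
  [ 0     0  0  1  |     1 ]
R1 -> R1 + 2/3·R2
  [ 1  0  0  0  |   -1 ]
  [ 0  1  0  0  |  1/2 ]
  [ 0  0  1  0  |    3 ]
  [ 0  0  0  1  |    1 ]
Reading off the last column: u = -1, v = 1/2, w = 3, t = 1.

(-1, 1/2, 3, 1)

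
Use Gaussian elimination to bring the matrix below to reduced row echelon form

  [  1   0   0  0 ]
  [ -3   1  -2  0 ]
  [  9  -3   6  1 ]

ρ2 ← ρ2 + 3·ρ1
  [ 1   0   0  0 ]
  [ 0   1  -2  0 ]
  [ 9  -3   6  1 ]
ρ3 ← ρ3 − 9·ρ1
  [ 1   0   0  0 ]
  [ 0   1  -2  0 ]
  [ 0  -3   6  1 ]
ρ3 ← ρ3 + 3·ρ2
  [ 1  0   0  0 ]
  [ 0  1  -2  0 ]
  [ 0  0   0  1 ]

[[1, 0, 0, 0], [0, 1, -2, 0], [0, 0, 0, 1]]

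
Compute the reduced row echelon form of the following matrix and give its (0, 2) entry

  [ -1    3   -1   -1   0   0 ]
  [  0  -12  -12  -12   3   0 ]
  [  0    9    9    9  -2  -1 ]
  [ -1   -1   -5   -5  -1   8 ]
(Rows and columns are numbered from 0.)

4

Multiply r1 by -1.
  [  1   -3    1    1   0   0 ]
  [  0  -12  -12  -12   3   0 ]
  [  0    9    9    9  -2  -1 ]
  [ -1   -1   -5   -5  -1   8 ]
Add r1 to r4.
  [ 1   -3    1    1   0   0 ]
  [ 0  -12  -12  -12   3   0 ]
  [ 0    9    9    9  -2  -1 ]
  [ 0   -4   -4   -4  -1   8 ]
Multiply r2 by -1/12.
  [ 1  -3   1   1     0   0 ]
  [ 0   1   1   1  -1/4   0 ]
  [ 0   9   9   9    -2  -1 ]
  [ 0  -4  -4  -4    -1   8 ]
Subtract 9 times r2 from r3.
  [ 1  -3   1   1     0   0 ]
  [ 0   1   1   1  -1/4   0 ]
  [ 0   0   0   0   1/4  -1 ]
  [ 0  -4  -4  -4    -1   8 ]
Add 4 times r2 to r4.
  [ 1  -3  1  1     0   0 ]
  [ 0   1  1  1  -1/4   0 ]
  [ 0   0  0  0   1/4  -1 ]
  [ 0   0  0  0    -2   8 ]
Multiply r3 by 4.
  [ 1  -3  1  1     0   0 ]
  [ 0   1  1  1  -1/4   0 ]
  [ 0   0  0  0     1  -4 ]
  [ 0   0  0  0    -2   8 ]
Add 2 times r3 to r4.
  [ 1  -3  1  1     0   0 ]
  [ 0   1  1  1  -1/4   0 ]
  [ 0   0  0  0     1  -4 ]
  [ 0   0  0  0     0   0 ]
Add 1/4 times r3 to r2.
  [ 1  -3  1  1  0   0 ]
  [ 0   1  1  1  0  -1 ]
  [ 0   0  0  0  1  -4 ]
  [ 0   0  0  0  0   0 ]
Add 3 times r2 to r1.
  [ 1  0  4  4  0  -3 ]
  [ 0  1  1  1  0  -1 ]
  [ 0  0  0  0  1  -4 ]
  [ 0  0  0  0  0   0 ]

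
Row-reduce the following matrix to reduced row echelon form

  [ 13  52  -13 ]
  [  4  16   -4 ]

[[1, 4, -1], [0, 0, 0]]

R1 ← 1/13·R1
R2 ← R2 − 4·R1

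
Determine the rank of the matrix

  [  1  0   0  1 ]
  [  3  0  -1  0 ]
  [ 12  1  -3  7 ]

R2 := R2 − 3·R1
  [  1  0   0   1 ]
  [  0  0  -1  -3 ]
  [ 12  1  -3   7 ]
R3 := R3 − 12·R1
  [ 1  0   0   1 ]
  [ 0  0  -1  -3 ]
  [ 0  1  -3  -5 ]
R2 <=> R3
  [ 1  0   0   1 ]
  [ 0  1  -3  -5 ]
  [ 0  0  -1  -3 ]
R3 := -1·R3
  [ 1  0   0   1 ]
  [ 0  1  -3  -5 ]
  [ 0  0   1   3 ]
R2 := R2 + 3·R3
  [ 1  0  0  1 ]
  [ 0  1  0  4 ]
  [ 0  0  1  3 ]
The reduced form has 3 nonzero rows.

rank = 3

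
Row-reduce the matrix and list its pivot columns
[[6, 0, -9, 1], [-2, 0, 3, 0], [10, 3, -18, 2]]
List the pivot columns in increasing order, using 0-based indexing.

0, 1, 3

r1 := 1/6·r1
  [  1  0  -3/2  1/6 ]
  [ -2  0     3    0 ]
  [ 10  3   -18    2 ]
r2 := r2 + 2·r1
  [  1  0  -3/2  1/6 ]
  [  0  0     0  1/3 ]
  [ 10  3   -18    2 ]
r3 := r3 − 10·r1
  [ 1  0  -3/2  1/6 ]
  [ 0  0     0  1/3 ]
  [ 0  3    -3  1/3 ]
r2 <=> r3
  [ 1  0  -3/2  1/6 ]
  [ 0  3    -3  1/3 ]
  [ 0  0     0  1/3 ]
r2 := 1/3·r2
  [ 1  0  -3/2  1/6 ]
  [ 0  1    -1  1/9 ]
  [ 0  0     0  1/3 ]
r3 := 3·r3
  [ 1  0  -3/2  1/6 ]
  [ 0  1    -1  1/9 ]
  [ 0  0     0    1 ]
r2 := r2 − 1/9·r3
  [ 1  0  -3/2  1/6 ]
  [ 0  1    -1    0 ]
  [ 0  0     0    1 ]
r1 := r1 − 1/6·r3
  [ 1  0  -3/2  0 ]
  [ 0  1    -1  0 ]
  [ 0  0     0  1 ]
Pivot columns are the columns containing a leading 1.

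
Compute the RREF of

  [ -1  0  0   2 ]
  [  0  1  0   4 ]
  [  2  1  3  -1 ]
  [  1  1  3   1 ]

R1 ← -1·R1
  [ 1  0  0  -2 ]
  [ 0  1  0   4 ]
  [ 2  1  3  -1 ]
  [ 1  1  3   1 ]
R3 ← R3 − 2·R1
  [ 1  0  0  -2 ]
  [ 0  1  0   4 ]
  [ 0  1  3   3 ]
  [ 1  1  3   1 ]
R4 ← R4 − R1
  [ 1  0  0  -2 ]
  [ 0  1  0   4 ]
  [ 0  1  3   3 ]
  [ 0  1  3   3 ]
R3 ← R3 − R2
  [ 1  0  0  -2 ]
  [ 0  1  0   4 ]
  [ 0  0  3  -1 ]
  [ 0  1  3   3 ]
R4 ← R4 − R2
  [ 1  0  0  -2 ]
  [ 0  1  0   4 ]
  [ 0  0  3  -1 ]
  [ 0  0  3  -1 ]
R3 ← 1/3·R3
  [ 1  0  0    -2 ]
  [ 0  1  0     4 ]
  [ 0  0  1  -1/3 ]
  [ 0  0  3    -1 ]
R4 ← R4 − 3·R3
  [ 1  0  0    -2 ]
  [ 0  1  0     4 ]
  [ 0  0  1  -1/3 ]
  [ 0  0  0     0 ]

[[1, 0, 0, -2], [0, 1, 0, 4], [0, 0, 1, -1/3], [0, 0, 0, 0]]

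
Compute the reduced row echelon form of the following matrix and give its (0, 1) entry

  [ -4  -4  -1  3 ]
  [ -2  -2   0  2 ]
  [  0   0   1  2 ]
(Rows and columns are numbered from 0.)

1

Multiply R1 by -1/4.
Add 2 times R1 to R2.
Multiply R2 by 2.
Subtract R2 from R3.
Subtract R3 from R2.
Add 3/4 times R3 to R1.
Subtract 1/4 times R2 from R1.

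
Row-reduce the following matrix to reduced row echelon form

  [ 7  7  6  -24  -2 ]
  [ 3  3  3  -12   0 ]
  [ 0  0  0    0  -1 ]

r1 := 1/7·r1
r2 := r2 − 3·r1
r2 := 7/3·r2
r3 := -1·r3
r2 := r2 − 2·r3
r1 := r1 + 2/7·r3
r1 := r1 − 6/7·r2

[[1, 1, 0, 0, 0], [0, 0, 1, -4, 0], [0, 0, 0, 0, 1]]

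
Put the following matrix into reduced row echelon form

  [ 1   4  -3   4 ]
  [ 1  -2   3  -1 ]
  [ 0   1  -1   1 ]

R2 -> R2 − R1
  [ 1   4  -3   4 ]
  [ 0  -6   6  -5 ]
  [ 0   1  -1   1 ]
R2 -> -1/6·R2
  [ 1  4  -3    4 ]
  [ 0  1  -1  5/6 ]
  [ 0  1  -1    1 ]
R3 -> R3 − R2
  [ 1  4  -3    4 ]
  [ 0  1  -1  5/6 ]
  [ 0  0   0  1/6 ]
R3 -> 6·R3
  [ 1  4  -3    4 ]
  [ 0  1  -1  5/6 ]
  [ 0  0   0    1 ]
R2 -> R2 − 5/6·R3
  [ 1  4  -3  4 ]
  [ 0  1  -1  0 ]
  [ 0  0   0  1 ]
R1 -> R1 − 4·R3
  [ 1  4  -3  0 ]
  [ 0  1  -1  0 ]
  [ 0  0   0  1 ]
R1 -> R1 − 4·R2
  [ 1  0   1  0 ]
  [ 0  1  -1  0 ]
  [ 0  0   0  1 ]

[[1, 0, 1, 0], [0, 1, -1, 0], [0, 0, 0, 1]]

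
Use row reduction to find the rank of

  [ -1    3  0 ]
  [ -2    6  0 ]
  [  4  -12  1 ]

Multiply ρ1 by -1.
  [  1   -3  0 ]
  [ -2    6  0 ]
  [  4  -12  1 ]
Add 2 times ρ1 to ρ2.
  [ 1   -3  0 ]
  [ 0    0  0 ]
  [ 4  -12  1 ]
Subtract 4 times ρ1 from ρ3.
  [ 1  -3  0 ]
  [ 0   0  0 ]
  [ 0   0  1 ]
Swap ρ2 and ρ3.
  [ 1  -3  0 ]
  [ 0   0  1 ]
  [ 0   0  0 ]
The reduced form has 2 nonzero rows.

rank = 2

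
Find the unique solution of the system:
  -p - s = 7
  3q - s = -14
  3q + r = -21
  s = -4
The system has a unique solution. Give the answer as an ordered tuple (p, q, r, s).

Form the augmented matrix and row-reduce:
  [ -1  0  0  -1  |    7 ]
  [  0  3  0  -1  |  -14 ]
  [  0  3  1   0  |  -21 ]
  [  0  0  0   1  |   -4 ]
Multiply ρ1 by -1.
  [ 1  0  0   1  |   -7 ]
  [ 0  3  0  -1  |  -14 ]
  [ 0  3  1   0  |  -21 ]
  [ 0  0  0   1  |   -4 ]
Multiply ρ2 by 1/3.
  [ 1  0  0     1  |     -7 ]
  [ 0  1  0  -1/3  |  -14/3 ]
  [ 0  3  1     0  |    -21 ]
  [ 0  0  0     1  |     -4 ]
Subtract 3 times ρ2 from ρ3.
  [ 1  0  0     1  |     -7 ]
  [ 0  1  0  -1/3  |  -14/3 ]
  [ 0  0  1     1  |     -7 ]
  [ 0  0  0     1  |     -4 ]
Subtract ρ4 from ρ3.
  [ 1  0  0     1  |     -7 ]
  [ 0  1  0  -1/3  |  -14/3 ]
  [ 0  0  1     0  |     -3 ]
  [ 0  0  0     1  |     -4 ]
Add 1/3 times ρ4 to ρ2.
  [ 1  0  0  1  |  -7 ]
  [ 0  1  0  0  |  -6 ]
  [ 0  0  1  0  |  -3 ]
  [ 0  0  0  1  |  -4 ]
Subtract ρ4 from ρ1.
  [ 1  0  0  0  |  -3 ]
  [ 0  1  0  0  |  -6 ]
  [ 0  0  1  0  |  -3 ]
  [ 0  0  0  1  |  -4 ]
Reading off the last column: p = -3, q = -6, r = -3, s = -4.

(-3, -6, -3, -4)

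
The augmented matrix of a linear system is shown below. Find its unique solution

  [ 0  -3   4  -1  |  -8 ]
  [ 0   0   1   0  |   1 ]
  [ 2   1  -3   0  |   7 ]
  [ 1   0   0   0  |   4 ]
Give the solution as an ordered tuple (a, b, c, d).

Swap R1 and R3.
  [ 2   1  -3   0  |   7 ]
  [ 0   0   1   0  |   1 ]
  [ 0  -3   4  -1  |  -8 ]
  [ 1   0   0   0  |   4 ]
Multiply R1 by 1/2.
  [ 1  1/2  -3/2   0  |  7/2 ]
  [ 0    0     1   0  |    1 ]
  [ 0   -3     4  -1  |   -8 ]
  [ 1    0     0   0  |    4 ]
Subtract R1 from R4.
  [ 1   1/2  -3/2   0  |  7/2 ]
  [ 0     0     1   0  |    1 ]
  [ 0    -3     4  -1  |   -8 ]
  [ 0  -1/2   3/2   0  |  1/2 ]
Swap R2 and R3.
  [ 1   1/2  -3/2   0  |  7/2 ]
  [ 0    -3     4  -1  |   -8 ]
  [ 0     0     1   0  |    1 ]
  [ 0  -1/2   3/2   0  |  1/2 ]
Multiply R2 by -1/3.
  [ 1   1/2  -3/2    0  |  7/2 ]
  [ 0     1  -4/3  1/3  |  8/3 ]
  [ 0     0     1    0  |    1 ]
  [ 0  -1/2   3/2    0  |  1/2 ]
Add 1/2 times R2 to R4.
  [ 1  1/2  -3/2    0  |   7/2 ]
  [ 0    1  -4/3  1/3  |   8/3 ]
  [ 0    0     1    0  |     1 ]
  [ 0    0   5/6  1/6  |  11/6 ]
Subtract 5/6 times R3 from R4.
  [ 1  1/2  -3/2    0  |  7/2 ]
  [ 0    1  -4/3  1/3  |  8/3 ]
  [ 0    0     1    0  |    1 ]
  [ 0    0     0  1/6  |    1 ]
Multiply R4 by 6.
  [ 1  1/2  -3/2    0  |  7/2 ]
  [ 0    1  -4/3  1/3  |  8/3 ]
  [ 0    0     1    0  |    1 ]
  [ 0    0     0    1  |    6 ]
Subtract 1/3 times R4 from R2.
  [ 1  1/2  -3/2  0  |  7/2 ]
  [ 0    1  -4/3  0  |  2/3 ]
  [ 0    0     1  0  |    1 ]
  [ 0    0     0  1  |    6 ]
Add 4/3 times R3 to R2.
  [ 1  1/2  -3/2  0  |  7/2 ]
  [ 0    1     0  0  |    2 ]
  [ 0    0     1  0  |    1 ]
  [ 0    0     0  1  |    6 ]
Add 3/2 times R3 to R1.
  [ 1  1/2  0  0  |  5 ]
  [ 0    1  0  0  |  2 ]
  [ 0    0  1  0  |  1 ]
  [ 0    0  0  1  |  6 ]
Subtract 1/2 times R2 from R1.
  [ 1  0  0  0  |  4 ]
  [ 0  1  0  0  |  2 ]
  [ 0  0  1  0  |  1 ]
  [ 0  0  0  1  |  6 ]
Reading off the last column: a = 4, b = 2, c = 1, d = 6.

(4, 2, 1, 6)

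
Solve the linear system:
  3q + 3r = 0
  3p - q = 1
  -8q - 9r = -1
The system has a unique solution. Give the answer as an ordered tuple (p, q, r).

(0, -1, 1)

Form the augmented matrix and row-reduce:
  [ 0   3   3  |   0 ]
  [ 3  -1   0  |   1 ]
  [ 0  -8  -9  |  -1 ]
Swap r1 and r2.
  [ 3  -1   0  |   1 ]
  [ 0   3   3  |   0 ]
  [ 0  -8  -9  |  -1 ]
Multiply r1 by 1/3.
  [ 1  -1/3   0  |  1/3 ]
  [ 0     3   3  |    0 ]
  [ 0    -8  -9  |   -1 ]
Multiply r2 by 1/3.
  [ 1  -1/3   0  |  1/3 ]
  [ 0     1   1  |    0 ]
  [ 0    -8  -9  |   -1 ]
Add 8 times r2 to r3.
  [ 1  -1/3   0  |  1/3 ]
  [ 0     1   1  |    0 ]
  [ 0     0  -1  |   -1 ]
Multiply r3 by -1.
  [ 1  -1/3  0  |  1/3 ]
  [ 0     1  1  |    0 ]
  [ 0     0  1  |    1 ]
Subtract r3 from r2.
  [ 1  -1/3  0  |  1/3 ]
  [ 0     1  0  |   -1 ]
  [ 0     0  1  |    1 ]
Add 1/3 times r2 to r1.
  [ 1  0  0  |   0 ]
  [ 0  1  0  |  -1 ]
  [ 0  0  1  |   1 ]
Reading off the last column: p = 0, q = -1, r = 1.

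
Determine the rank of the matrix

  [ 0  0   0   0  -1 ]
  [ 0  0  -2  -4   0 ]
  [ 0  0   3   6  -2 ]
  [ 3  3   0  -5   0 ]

R1 ↔ R4
  [ 3  3   0  -5   0 ]
  [ 0  0  -2  -4   0 ]
  [ 0  0   3   6  -2 ]
  [ 0  0   0   0  -1 ]
R1 -> 1/3·R1
  [ 1  1   0  -5/3   0 ]
  [ 0  0  -2    -4   0 ]
  [ 0  0   3     6  -2 ]
  [ 0  0   0     0  -1 ]
R2 -> -1/2·R2
  [ 1  1  0  -5/3   0 ]
  [ 0  0  1     2   0 ]
  [ 0  0  3     6  -2 ]
  [ 0  0  0     0  -1 ]
R3 -> R3 − 3·R2
  [ 1  1  0  -5/3   0 ]
  [ 0  0  1     2   0 ]
  [ 0  0  0     0  -2 ]
  [ 0  0  0     0  -1 ]
R3 -> -1/2·R3
  [ 1  1  0  -5/3   0 ]
  [ 0  0  1     2   0 ]
  [ 0  0  0     0   1 ]
  [ 0  0  0     0  -1 ]
R4 -> R4 + R3
  [ 1  1  0  -5/3  0 ]
  [ 0  0  1     2  0 ]
  [ 0  0  0     0  1 ]
  [ 0  0  0     0  0 ]
The reduced form has 3 nonzero rows.

rank = 3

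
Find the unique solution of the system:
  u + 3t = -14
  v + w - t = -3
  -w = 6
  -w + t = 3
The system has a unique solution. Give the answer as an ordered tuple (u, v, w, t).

(-5, 0, -6, -3)

Form the augmented matrix and row-reduce:
  [ 1  0   0   3  |  -14 ]
  [ 0  1   1  -1  |   -3 ]
  [ 0  0  -1   0  |    6 ]
  [ 0  0  -1   1  |    3 ]
ρ3 ← -1·ρ3
  [ 1  0   0   3  |  -14 ]
  [ 0  1   1  -1  |   -3 ]
  [ 0  0   1   0  |   -6 ]
  [ 0  0  -1   1  |    3 ]
ρ4 ← ρ4 + ρ3
  [ 1  0  0   3  |  -14 ]
  [ 0  1  1  -1  |   -3 ]
  [ 0  0  1   0  |   -6 ]
  [ 0  0  0   1  |   -3 ]
ρ2 ← ρ2 + ρ4
  [ 1  0  0  3  |  -14 ]
  [ 0  1  1  0  |   -6 ]
  [ 0  0  1  0  |   -6 ]
  [ 0  0  0  1  |   -3 ]
ρ1 ← ρ1 − 3·ρ4
  [ 1  0  0  0  |  -5 ]
  [ 0  1  1  0  |  -6 ]
  [ 0  0  1  0  |  -6 ]
  [ 0  0  0  1  |  -3 ]
ρ2 ← ρ2 − ρ3
  [ 1  0  0  0  |  -5 ]
  [ 0  1  0  0  |   0 ]
  [ 0  0  1  0  |  -6 ]
  [ 0  0  0  1  |  -3 ]
Reading off the last column: u = -5, v = 0, w = -6, t = -3.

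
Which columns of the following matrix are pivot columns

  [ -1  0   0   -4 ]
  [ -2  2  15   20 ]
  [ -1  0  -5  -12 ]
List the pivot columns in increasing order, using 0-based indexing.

r1 → -1·r1
  [  1  0   0    4 ]
  [ -2  2  15   20 ]
  [ -1  0  -5  -12 ]
r2 → r2 + 2·r1
  [  1  0   0    4 ]
  [  0  2  15   28 ]
  [ -1  0  -5  -12 ]
r3 → r3 + r1
  [ 1  0   0   4 ]
  [ 0  2  15  28 ]
  [ 0  0  -5  -8 ]
r2 → 1/2·r2
  [ 1  0     0   4 ]
  [ 0  1  15/2  14 ]
  [ 0  0    -5  -8 ]
r3 → -1/5·r3
  [ 1  0     0    4 ]
  [ 0  1  15/2   14 ]
  [ 0  0     1  8/5 ]
r2 → r2 − 15/2·r3
  [ 1  0  0    4 ]
  [ 0  1  0    2 ]
  [ 0  0  1  8/5 ]
Pivot columns are the columns containing a leading 1.

0, 1, 2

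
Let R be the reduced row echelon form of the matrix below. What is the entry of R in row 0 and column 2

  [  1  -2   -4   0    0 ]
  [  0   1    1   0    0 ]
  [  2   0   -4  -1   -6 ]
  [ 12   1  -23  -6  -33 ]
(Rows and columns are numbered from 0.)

Subtract 2 times R1 from R3.
  [  1  -2   -4   0    0 ]
  [  0   1    1   0    0 ]
  [  0   4    4  -1   -6 ]
  [ 12   1  -23  -6  -33 ]
Subtract 12 times R1 from R4.
  [ 1  -2  -4   0    0 ]
  [ 0   1   1   0    0 ]
  [ 0   4   4  -1   -6 ]
  [ 0  25  25  -6  -33 ]
Subtract 4 times R2 from R3.
  [ 1  -2  -4   0    0 ]
  [ 0   1   1   0    0 ]
  [ 0   0   0  -1   -6 ]
  [ 0  25  25  -6  -33 ]
Subtract 25 times R2 from R4.
  [ 1  -2  -4   0    0 ]
  [ 0   1   1   0    0 ]
  [ 0   0   0  -1   -6 ]
  [ 0   0   0  -6  -33 ]
Multiply R3 by -1.
  [ 1  -2  -4   0    0 ]
  [ 0   1   1   0    0 ]
  [ 0   0   0   1    6 ]
  [ 0   0   0  -6  -33 ]
Add 6 times R3 to R4.
  [ 1  -2  -4  0  0 ]
  [ 0   1   1  0  0 ]
  [ 0   0   0  1  6 ]
  [ 0   0   0  0  3 ]
Multiply R4 by 1/3.
  [ 1  -2  -4  0  0 ]
  [ 0   1   1  0  0 ]
  [ 0   0   0  1  6 ]
  [ 0   0   0  0  1 ]
Subtract 6 times R4 from R3.
  [ 1  -2  -4  0  0 ]
  [ 0   1   1  0  0 ]
  [ 0   0   0  1  0 ]
  [ 0   0   0  0  1 ]
Add 2 times R2 to R1.
  [ 1  0  -2  0  0 ]
  [ 0  1   1  0  0 ]
  [ 0  0   0  1  0 ]
  [ 0  0   0  0  1 ]

-2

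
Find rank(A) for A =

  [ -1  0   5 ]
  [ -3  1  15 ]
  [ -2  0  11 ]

rank = 3

R1 → -1·R1
  [  1  0  -5 ]
  [ -3  1  15 ]
  [ -2  0  11 ]
R2 → R2 + 3·R1
  [  1  0  -5 ]
  [  0  1   0 ]
  [ -2  0  11 ]
R3 → R3 + 2·R1
  [ 1  0  -5 ]
  [ 0  1   0 ]
  [ 0  0   1 ]
R1 → R1 + 5·R3
  [ 1  0  0 ]
  [ 0  1  0 ]
  [ 0  0  1 ]
The reduced form has 3 nonzero rows.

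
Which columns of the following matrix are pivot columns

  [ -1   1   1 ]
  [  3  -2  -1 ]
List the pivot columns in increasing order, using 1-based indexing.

1, 2

R1 ← -1·R1
  [ 1  -1  -1 ]
  [ 3  -2  -1 ]
R2 ← R2 − 3·R1
  [ 1  -1  -1 ]
  [ 0   1   2 ]
R1 ← R1 + R2
  [ 1  0  1 ]
  [ 0  1  2 ]
Pivot columns are the columns containing a leading 1.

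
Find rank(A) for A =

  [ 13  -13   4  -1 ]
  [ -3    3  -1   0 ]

ρ1 -> 1/13·ρ1
  [  1  -1  4/13  -1/13 ]
  [ -3   3    -1      0 ]
ρ2 -> ρ2 + 3·ρ1
  [ 1  -1   4/13  -1/13 ]
  [ 0   0  -1/13  -3/13 ]
ρ2 -> -13·ρ2
  [ 1  -1  4/13  -1/13 ]
  [ 0   0     1      3 ]
ρ1 -> ρ1 − 4/13·ρ2
  [ 1  -1  0  -1 ]
  [ 0   0  1   3 ]
The reduced form has 2 nonzero rows.

rank = 2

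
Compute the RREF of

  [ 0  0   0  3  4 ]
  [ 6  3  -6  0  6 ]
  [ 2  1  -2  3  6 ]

[[1, 1/2, -1, 0, 1], [0, 0, 0, 1, 4/3], [0, 0, 0, 0, 0]]

Swap R1 and R2.
  [ 6  3  -6  0  6 ]
  [ 0  0   0  3  4 ]
  [ 2  1  -2  3  6 ]
Multiply R1 by 1/6.
  [ 1  1/2  -1  0  1 ]
  [ 0    0   0  3  4 ]
  [ 2    1  -2  3  6 ]
Subtract 2 times R1 from R3.
  [ 1  1/2  -1  0  1 ]
  [ 0    0   0  3  4 ]
  [ 0    0   0  3  4 ]
Multiply R2 by 1/3.
  [ 1  1/2  -1  0    1 ]
  [ 0    0   0  1  4/3 ]
  [ 0    0   0  3    4 ]
Subtract 3 times R2 from R3.
  [ 1  1/2  -1  0    1 ]
  [ 0    0   0  1  4/3 ]
  [ 0    0   0  0    0 ]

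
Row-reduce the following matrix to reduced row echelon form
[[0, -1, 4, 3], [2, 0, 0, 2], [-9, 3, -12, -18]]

R1 <=> R2
R1 ← 1/2·R1
R3 ← R3 + 9·R1
R2 ← -1·R2
R3 ← R3 − 3·R2

[[1, 0, 0, 1], [0, 1, -4, -3], [0, 0, 0, 0]]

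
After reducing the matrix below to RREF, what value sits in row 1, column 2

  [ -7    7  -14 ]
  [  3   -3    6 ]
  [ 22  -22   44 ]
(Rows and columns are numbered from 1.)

-1

R1 := -1/7·R1
  [  1   -1   2 ]
  [  3   -3   6 ]
  [ 22  -22  44 ]
R2 := R2 − 3·R1
  [  1   -1   2 ]
  [  0    0   0 ]
  [ 22  -22  44 ]
R3 := R3 − 22·R1
  [ 1  -1  2 ]
  [ 0   0  0 ]
  [ 0   0  0 ]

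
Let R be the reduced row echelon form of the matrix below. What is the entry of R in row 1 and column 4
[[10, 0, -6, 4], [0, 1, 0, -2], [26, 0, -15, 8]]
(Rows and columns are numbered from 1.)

-2

Multiply ρ1 by 1/10.
  [  1  0  -3/5  2/5 ]
  [  0  1     0   -2 ]
  [ 26  0   -15    8 ]
Subtract 26 times ρ1 from ρ3.
  [ 1  0  -3/5    2/5 ]
  [ 0  1     0     -2 ]
  [ 0  0   3/5  -12/5 ]
Multiply ρ3 by 5/3.
  [ 1  0  -3/5  2/5 ]
  [ 0  1     0   -2 ]
  [ 0  0     1   -4 ]
Add 3/5 times ρ3 to ρ1.
  [ 1  0  0  -2 ]
  [ 0  1  0  -2 ]
  [ 0  0  1  -4 ]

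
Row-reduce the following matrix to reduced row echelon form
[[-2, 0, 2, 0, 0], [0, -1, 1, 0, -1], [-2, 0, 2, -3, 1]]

R1 -> -1/2·R1
  [  1   0  -1   0   0 ]
  [  0  -1   1   0  -1 ]
  [ -2   0   2  -3   1 ]
R3 -> R3 + 2·R1
  [ 1   0  -1   0   0 ]
  [ 0  -1   1   0  -1 ]
  [ 0   0   0  -3   1 ]
R2 -> -1·R2
  [ 1  0  -1   0  0 ]
  [ 0  1  -1   0  1 ]
  [ 0  0   0  -3  1 ]
R3 -> -1/3·R3
  [ 1  0  -1  0     0 ]
  [ 0  1  -1  0     1 ]
  [ 0  0   0  1  -1/3 ]

[[1, 0, -1, 0, 0], [0, 1, -1, 0, 1], [0, 0, 0, 1, -1/3]]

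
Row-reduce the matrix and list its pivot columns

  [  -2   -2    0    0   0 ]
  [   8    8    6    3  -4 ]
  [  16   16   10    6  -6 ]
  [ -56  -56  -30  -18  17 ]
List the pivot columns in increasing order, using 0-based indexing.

R1 → -1/2·R1
  [   1    1    0    0   0 ]
  [   8    8    6    3  -4 ]
  [  16   16   10    6  -6 ]
  [ -56  -56  -30  -18  17 ]
R2 → R2 − 8·R1
  [   1    1    0    0   0 ]
  [   0    0    6    3  -4 ]
  [  16   16   10    6  -6 ]
  [ -56  -56  -30  -18  17 ]
R3 → R3 − 16·R1
  [   1    1    0    0   0 ]
  [   0    0    6    3  -4 ]
  [   0    0   10    6  -6 ]
  [ -56  -56  -30  -18  17 ]
R4 → R4 + 56·R1
  [ 1  1    0    0   0 ]
  [ 0  0    6    3  -4 ]
  [ 0  0   10    6  -6 ]
  [ 0  0  -30  -18  17 ]
R2 → 1/6·R2
  [ 1  1    0    0     0 ]
  [ 0  0    1  1/2  -2/3 ]
  [ 0  0   10    6    -6 ]
  [ 0  0  -30  -18    17 ]
R3 → R3 − 10·R2
  [ 1  1    0    0     0 ]
  [ 0  0    1  1/2  -2/3 ]
  [ 0  0    0    1   2/3 ]
  [ 0  0  -30  -18    17 ]
R4 → R4 + 30·R2
  [ 1  1  0    0     0 ]
  [ 0  0  1  1/2  -2/3 ]
  [ 0  0  0    1   2/3 ]
  [ 0  0  0   -3    -3 ]
R4 → R4 + 3·R3
  [ 1  1  0    0     0 ]
  [ 0  0  1  1/2  -2/3 ]
  [ 0  0  0    1   2/3 ]
  [ 0  0  0    0    -1 ]
R4 → -1·R4
  [ 1  1  0    0     0 ]
  [ 0  0  1  1/2  -2/3 ]
  [ 0  0  0    1   2/3 ]
  [ 0  0  0    0     1 ]
R3 → R3 − 2/3·R4
  [ 1  1  0    0     0 ]
  [ 0  0  1  1/2  -2/3 ]
  [ 0  0  0    1     0 ]
  [ 0  0  0    0     1 ]
R2 → R2 + 2/3·R4
  [ 1  1  0    0  0 ]
  [ 0  0  1  1/2  0 ]
  [ 0  0  0    1  0 ]
  [ 0  0  0    0  1 ]
R2 → R2 − 1/2·R3
  [ 1  1  0  0  0 ]
  [ 0  0  1  0  0 ]
  [ 0  0  0  1  0 ]
  [ 0  0  0  0  1 ]
Pivot columns are the columns containing a leading 1.

0, 2, 3, 4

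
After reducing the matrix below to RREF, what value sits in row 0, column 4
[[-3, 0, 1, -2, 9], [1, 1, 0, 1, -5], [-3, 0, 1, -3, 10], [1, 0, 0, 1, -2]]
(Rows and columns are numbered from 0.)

-1

R1 → -1/3·R1
  [  1  0  -1/3  2/3  -3 ]
  [  1  1     0    1  -5 ]
  [ -3  0     1   -3  10 ]
  [  1  0     0    1  -2 ]
R2 → R2 − R1
  [  1  0  -1/3  2/3  -3 ]
  [  0  1   1/3  1/3  -2 ]
  [ -3  0     1   -3  10 ]
  [  1  0     0    1  -2 ]
R3 → R3 + 3·R1
  [ 1  0  -1/3  2/3  -3 ]
  [ 0  1   1/3  1/3  -2 ]
  [ 0  0     0   -1   1 ]
  [ 1  0     0    1  -2 ]
R4 → R4 − R1
  [ 1  0  -1/3  2/3  -3 ]
  [ 0  1   1/3  1/3  -2 ]
  [ 0  0     0   -1   1 ]
  [ 0  0   1/3  1/3   1 ]
R3 <=> R4
  [ 1  0  -1/3  2/3  -3 ]
  [ 0  1   1/3  1/3  -2 ]
  [ 0  0   1/3  1/3   1 ]
  [ 0  0     0   -1   1 ]
R3 → 3·R3
  [ 1  0  -1/3  2/3  -3 ]
  [ 0  1   1/3  1/3  -2 ]
  [ 0  0     1    1   3 ]
  [ 0  0     0   -1   1 ]
R4 → -1·R4
  [ 1  0  -1/3  2/3  -3 ]
  [ 0  1   1/3  1/3  -2 ]
  [ 0  0     1    1   3 ]
  [ 0  0     0    1  -1 ]
R3 → R3 − R4
  [ 1  0  -1/3  2/3  -3 ]
  [ 0  1   1/3  1/3  -2 ]
  [ 0  0     1    0   4 ]
  [ 0  0     0    1  -1 ]
R2 → R2 − 1/3·R4
  [ 1  0  -1/3  2/3    -3 ]
  [ 0  1   1/3    0  -5/3 ]
  [ 0  0     1    0     4 ]
  [ 0  0     0    1    -1 ]
R1 → R1 − 2/3·R4
  [ 1  0  -1/3  0  -7/3 ]
  [ 0  1   1/3  0  -5/3 ]
  [ 0  0     1  0     4 ]
  [ 0  0     0  1    -1 ]
R2 → R2 − 1/3·R3
  [ 1  0  -1/3  0  -7/3 ]
  [ 0  1     0  0    -3 ]
  [ 0  0     1  0     4 ]
  [ 0  0     0  1    -1 ]
R1 → R1 + 1/3·R3
  [ 1  0  0  0  -1 ]
  [ 0  1  0  0  -3 ]
  [ 0  0  1  0   4 ]
  [ 0  0  0  1  -1 ]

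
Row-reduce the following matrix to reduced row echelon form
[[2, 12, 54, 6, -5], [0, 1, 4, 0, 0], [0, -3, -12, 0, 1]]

R1 -> 1/2·R1
  [ 1   6   27  3  -5/2 ]
  [ 0   1    4  0     0 ]
  [ 0  -3  -12  0     1 ]
R3 -> R3 + 3·R2
  [ 1  6  27  3  -5/2 ]
  [ 0  1   4  0     0 ]
  [ 0  0   0  0     1 ]
R1 -> R1 + 5/2·R3
  [ 1  6  27  3  0 ]
  [ 0  1   4  0  0 ]
  [ 0  0   0  0  1 ]
R1 -> R1 − 6·R2
  [ 1  0  3  3  0 ]
  [ 0  1  4  0  0 ]
  [ 0  0  0  0  1 ]

[[1, 0, 3, 3, 0], [0, 1, 4, 0, 0], [0, 0, 0, 0, 1]]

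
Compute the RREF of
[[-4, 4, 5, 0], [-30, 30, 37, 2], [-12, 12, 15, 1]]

ρ1 ← -1/4·ρ1
ρ2 ← ρ2 + 30·ρ1
ρ3 ← ρ3 + 12·ρ1
ρ2 ← -2·ρ2
ρ2 ← ρ2 + 4·ρ3
ρ1 ← ρ1 + 5/4·ρ2

[[1, -1, 0, 0], [0, 0, 1, 0], [0, 0, 0, 1]]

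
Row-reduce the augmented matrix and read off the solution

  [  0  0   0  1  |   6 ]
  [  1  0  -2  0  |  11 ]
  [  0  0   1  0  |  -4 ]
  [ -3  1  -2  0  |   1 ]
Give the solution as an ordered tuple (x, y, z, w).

ρ1 ↔ ρ2
  [  1  0  -2  0  |  11 ]
  [  0  0   0  1  |   6 ]
  [  0  0   1  0  |  -4 ]
  [ -3  1  -2  0  |   1 ]
ρ4 := ρ4 + 3·ρ1
  [ 1  0  -2  0  |  11 ]
  [ 0  0   0  1  |   6 ]
  [ 0  0   1  0  |  -4 ]
  [ 0  1  -8  0  |  34 ]
ρ2 ↔ ρ4
  [ 1  0  -2  0  |  11 ]
  [ 0  1  -8  0  |  34 ]
  [ 0  0   1  0  |  -4 ]
  [ 0  0   0  1  |   6 ]
ρ2 := ρ2 + 8·ρ3
  [ 1  0  -2  0  |  11 ]
  [ 0  1   0  0  |   2 ]
  [ 0  0   1  0  |  -4 ]
  [ 0  0   0  1  |   6 ]
ρ1 := ρ1 + 2·ρ3
  [ 1  0  0  0  |   3 ]
  [ 0  1  0  0  |   2 ]
  [ 0  0  1  0  |  -4 ]
  [ 0  0  0  1  |   6 ]
Reading off the last column: x = 3, y = 2, z = -4, w = 6.

(3, 2, -4, 6)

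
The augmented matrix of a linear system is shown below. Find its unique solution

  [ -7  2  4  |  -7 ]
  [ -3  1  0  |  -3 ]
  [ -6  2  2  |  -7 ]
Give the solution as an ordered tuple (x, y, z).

(-1, -6, -1/2)

R1 → -1/7·R1
  [  1  -2/7  -4/7  |   1 ]
  [ -3     1     0  |  -3 ]
  [ -6     2     2  |  -7 ]
R2 → R2 + 3·R1
  [  1  -2/7   -4/7  |   1 ]
  [  0   1/7  -12/7  |   0 ]
  [ -6     2      2  |  -7 ]
R3 → R3 + 6·R1
  [ 1  -2/7   -4/7  |   1 ]
  [ 0   1/7  -12/7  |   0 ]
  [ 0   2/7  -10/7  |  -1 ]
R2 → 7·R2
  [ 1  -2/7   -4/7  |   1 ]
  [ 0     1    -12  |   0 ]
  [ 0   2/7  -10/7  |  -1 ]
R3 → R3 − 2/7·R2
  [ 1  -2/7  -4/7  |   1 ]
  [ 0     1   -12  |   0 ]
  [ 0     0     2  |  -1 ]
R3 → 1/2·R3
  [ 1  -2/7  -4/7  |     1 ]
  [ 0     1   -12  |     0 ]
  [ 0     0     1  |  -1/2 ]
R2 → R2 + 12·R3
  [ 1  -2/7  -4/7  |     1 ]
  [ 0     1     0  |    -6 ]
  [ 0     0     1  |  -1/2 ]
R1 → R1 + 4/7·R3
  [ 1  -2/7  0  |   5/7 ]
  [ 0     1  0  |    -6 ]
  [ 0     0  1  |  -1/2 ]
R1 → R1 + 2/7·R2
  [ 1  0  0  |    -1 ]
  [ 0  1  0  |    -6 ]
  [ 0  0  1  |  -1/2 ]
Reading off the last column: x = -1, y = -6, z = -1/2.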